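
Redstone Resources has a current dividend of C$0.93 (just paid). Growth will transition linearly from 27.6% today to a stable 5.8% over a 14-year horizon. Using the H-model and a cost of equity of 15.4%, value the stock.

H-model: P₀ = D₀[(1+g_L) + H(g_S−g_L)]/(r−g_L), with H = 14/2 = 7.
P₀ = 0.93 × [(1+0.058) + 7×(0.276−0.058)] / (0.154−0.058)
   = 0.93 × 2.5840 / 0.096 = 25.0325

C$25.03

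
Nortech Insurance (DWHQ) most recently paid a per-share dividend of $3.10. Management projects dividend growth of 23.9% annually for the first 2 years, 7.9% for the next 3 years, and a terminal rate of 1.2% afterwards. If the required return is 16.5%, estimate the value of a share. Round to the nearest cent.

$34.27

Three-stage DDM. Project D₁…D_5; terminal Gordon value at t=5 with g = 0.012; discount at r = 0.165.
D_1 = 3.8409
D_2 = 4.7589
D_3 = 5.1348
D_4 = 5.5405
D_5 = 5.9782
TV_5 = 6.0499/(0.165−0.012) = 39.5419
P₀ = Σ Dₜ/(1+r)ᵗ + TV_5/(1+r)^5 = 34.2701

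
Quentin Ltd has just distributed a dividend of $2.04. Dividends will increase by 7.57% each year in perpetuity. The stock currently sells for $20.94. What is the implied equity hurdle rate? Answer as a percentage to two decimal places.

Rearranging the constant-growth DDM: r = D₁/P₀ + g.
D₁ = 2.04 × (1 + 0.0757) = 2.1944.
r = 2.1944 / 20.94 + 0.0757 = 0.10480 + 0.0757 = 0.18050

18.05%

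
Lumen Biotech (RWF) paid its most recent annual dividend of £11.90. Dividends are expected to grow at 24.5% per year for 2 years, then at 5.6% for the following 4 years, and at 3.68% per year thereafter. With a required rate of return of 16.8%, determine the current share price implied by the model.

£139.90

Three-stage DDM. Project D₁…D_6; terminal Gordon value at t=6 with g = 0.0368; discount at r = 0.168.
D_1 = 14.8155
D_2 = 18.4453
D_3 = 19.4782
D_4 = 20.5690
D_5 = 21.7209
D_6 = 22.9372
TV_6 = 23.7813/(0.168−0.0368) = 181.2602
P₀ = Σ Dₜ/(1+r)ᵗ + TV_6/(1+r)^6 = 139.8991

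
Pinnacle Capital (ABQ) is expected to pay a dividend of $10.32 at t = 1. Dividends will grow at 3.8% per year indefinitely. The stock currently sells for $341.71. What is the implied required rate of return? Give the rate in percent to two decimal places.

Rearranging the constant-growth DDM: r = D₁/P₀ + g.
r = 10.3200 / 341.71 + 0.038 = 0.03020 + 0.038 = 0.06820

6.82%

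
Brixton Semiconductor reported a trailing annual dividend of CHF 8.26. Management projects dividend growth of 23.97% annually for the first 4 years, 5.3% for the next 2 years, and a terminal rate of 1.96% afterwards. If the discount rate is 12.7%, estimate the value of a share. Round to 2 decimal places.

CHF 164.25

Three-stage DDM. Project D₁…D_6; terminal Gordon value at t=6 with g = 0.0196; discount at r = 0.127.
D_1 = 10.2399
D_2 = 12.6944
D_3 = 15.7373
D_4 = 19.5095
D_5 = 20.5435
D_6 = 21.6323
TV_6 = 22.0563/(0.127−0.0196) = 205.3661
P₀ = Σ Dₜ/(1+r)ᵗ + TV_6/(1+r)^6 = 164.2521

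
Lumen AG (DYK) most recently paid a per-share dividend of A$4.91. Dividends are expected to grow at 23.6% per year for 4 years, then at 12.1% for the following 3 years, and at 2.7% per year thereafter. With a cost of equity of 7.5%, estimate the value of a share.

Three-stage DDM. Project D₁…D_7; terminal Gordon value at t=7 with g = 0.027; discount at r = 0.075.
D_1 = 6.0688
D_2 = 7.5010
D_3 = 9.2712
D_4 = 11.4592
D_5 = 12.8458
D_6 = 14.4001
D_7 = 16.1426
TV_7 = 16.5784/(0.075−0.027) = 345.3834
P₀ = Σ Dₜ/(1+r)ᵗ + TV_7/(1+r)^7 = 264.3700

A$264.37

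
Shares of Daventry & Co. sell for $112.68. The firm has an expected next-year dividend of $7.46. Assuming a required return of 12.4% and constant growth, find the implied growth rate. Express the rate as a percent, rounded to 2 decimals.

From P₀ = D₁/(r − g), the implied growth is g = r − D₁/P₀.
g = 0.124 − 7.46/112.68 = 0.124 − 0.06621 = 0.05779

5.78%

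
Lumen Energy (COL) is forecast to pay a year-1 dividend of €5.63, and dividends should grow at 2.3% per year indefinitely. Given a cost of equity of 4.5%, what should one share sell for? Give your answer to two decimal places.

€255.91

Gordon growth model: P₀ = D₁/(r − g), with D₁ = 5.63 given directly.
P₀ = 5.6300 / (0.045 − 0.023) = 5.6300 / 0.022 = 255.9091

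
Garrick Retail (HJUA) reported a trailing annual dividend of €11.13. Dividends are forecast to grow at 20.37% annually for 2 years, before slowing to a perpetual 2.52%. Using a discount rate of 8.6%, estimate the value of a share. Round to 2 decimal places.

Two-stage DDM. Project D₁…D_2 at 0.2037, terminal growth 0.0252, discount at r = 0.086.
D_1 = 13.3972
D_2 = 16.1262
Terminal value at t=2: TV = D_3/(r−g) = 16.5326/(0.086−0.0252) = 271.9172
P₀ = 13.3972/(1+0.086)^1 + 16.1262/(1+0.086)^2 + 271.9172/(1+0.086)^2 = 256.5659

€256.57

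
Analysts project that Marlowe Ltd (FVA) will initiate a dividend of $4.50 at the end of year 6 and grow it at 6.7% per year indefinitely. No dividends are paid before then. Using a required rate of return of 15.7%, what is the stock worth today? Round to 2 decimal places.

$24.12

Deferred-dividend DDM. At t=5 the remaining stream is a growing perpetuity with first payment D_6 = 4.50.
V_5 = D_6/(r−g) = 4.50/(0.157−0.067) = 50.0000
P₀ = V_5/(1+r)^5 = 50.0000/(1+0.157)^5 = 24.1159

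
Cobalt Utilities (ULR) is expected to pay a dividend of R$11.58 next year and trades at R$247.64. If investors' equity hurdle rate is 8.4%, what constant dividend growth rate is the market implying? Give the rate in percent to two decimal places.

From P₀ = D₁/(r − g), the implied growth is g = r − D₁/P₀.
g = 0.084 − 11.58/247.64 = 0.084 − 0.04676 = 0.03724

3.72%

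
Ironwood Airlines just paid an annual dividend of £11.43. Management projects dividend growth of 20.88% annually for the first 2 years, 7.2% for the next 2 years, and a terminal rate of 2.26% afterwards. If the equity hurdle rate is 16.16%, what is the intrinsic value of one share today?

£123.79

Three-stage DDM. Project D₁…D_4; terminal Gordon value at t=4 with g = 0.0226; discount at r = 0.1616.
D_1 = 13.8166
D_2 = 16.7015
D_3 = 17.9040
D_4 = 19.1931
TV_4 = 19.6268/(0.1616−0.0226) = 141.2003
P₀ = Σ Dₜ/(1+r)ᵗ + TV_4/(1+r)^4 = 123.7920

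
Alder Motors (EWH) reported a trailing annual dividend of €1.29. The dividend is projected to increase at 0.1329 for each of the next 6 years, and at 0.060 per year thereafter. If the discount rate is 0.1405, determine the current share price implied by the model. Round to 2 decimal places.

Two-stage DDM. Project D₁…D_6 at 0.1329, terminal growth 0.06, discount at r = 0.1405.
D_1 = 1.4614
D_2 = 1.6557
D_3 = 1.8757
D_4 = 2.1250
D_5 = 2.4074
D_6 = 2.7273
Terminal value at t=6: TV = D_7/(r−g) = 2.8910/(0.1405−0.06) = 35.9128
P₀ = 1.4614/(1+0.1405)^1 + 1.6557/(1+0.1405)^2 + 1.8757/(1+0.1405)^3 + 2.1250/(1+0.1405)^4 + 2.4074/(1+0.1405)^5 + 2.7273/(1+0.1405)^6 + 35.9128/(1+0.1405)^6 = 23.8799

€23.88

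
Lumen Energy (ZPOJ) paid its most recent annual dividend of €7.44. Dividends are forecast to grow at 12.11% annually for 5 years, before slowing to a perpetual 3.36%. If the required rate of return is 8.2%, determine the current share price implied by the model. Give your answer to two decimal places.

€231.18

Two-stage DDM. Project D₁…D_5 at 0.1211, terminal growth 0.0336, discount at r = 0.082.
D_1 = 8.3410
D_2 = 9.3511
D_3 = 10.4835
D_4 = 11.7530
D_5 = 13.1763
Terminal value at t=5: TV = D_6/(r−g) = 13.6191/(0.082−0.0336) = 281.3856
P₀ = 8.3410/(1+0.082)^1 + 9.3511/(1+0.082)^2 + 10.4835/(1+0.082)^3 + 11.7530/(1+0.082)^4 + 13.1763/(1+0.082)^5 + 281.3856/(1+0.082)^5 = 231.1754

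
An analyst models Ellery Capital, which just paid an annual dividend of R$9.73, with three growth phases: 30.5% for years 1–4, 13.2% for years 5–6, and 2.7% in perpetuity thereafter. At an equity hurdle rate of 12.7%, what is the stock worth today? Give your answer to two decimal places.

Three-stage DDM. Project D₁…D_6; terminal Gordon value at t=6 with g = 0.027; discount at r = 0.127.
D_1 = 12.6976
D_2 = 16.5704
D_3 = 21.6244
D_4 = 28.2199
D_5 = 31.9449
D_6 = 36.1616
TV_6 = 37.1380/(0.127−0.027) = 371.3797
P₀ = Σ Dₜ/(1+r)ᵗ + TV_6/(1+r)^6 = 273.3800

R$273.38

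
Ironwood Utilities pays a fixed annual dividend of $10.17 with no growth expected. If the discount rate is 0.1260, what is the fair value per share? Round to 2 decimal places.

Zero-growth DDM (perpetuity): P₀ = D/r = 10.17 / 0.126 = 80.7143

$80.71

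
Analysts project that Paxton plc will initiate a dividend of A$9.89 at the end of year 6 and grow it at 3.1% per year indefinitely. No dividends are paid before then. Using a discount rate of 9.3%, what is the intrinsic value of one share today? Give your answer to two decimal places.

A$102.26

Deferred-dividend DDM. At t=5 the remaining stream is a growing perpetuity with first payment D_6 = 9.89.
V_5 = D_6/(r−g) = 9.89/(0.093−0.031) = 159.5161
P₀ = V_5/(1+r)^5 = 159.5161/(1+0.093)^5 = 102.2595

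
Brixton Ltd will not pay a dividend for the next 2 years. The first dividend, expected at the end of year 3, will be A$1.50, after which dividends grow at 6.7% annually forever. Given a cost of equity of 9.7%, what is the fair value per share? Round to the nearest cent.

Deferred-dividend DDM. At t=2 the remaining stream is a growing perpetuity with first payment D_3 = 1.50.
V_2 = D_3/(r−g) = 1.50/(0.097−0.067) = 50.0000
P₀ = V_2/(1+r)^2 = 50.0000/(1+0.097)^2 = 41.5486

A$41.55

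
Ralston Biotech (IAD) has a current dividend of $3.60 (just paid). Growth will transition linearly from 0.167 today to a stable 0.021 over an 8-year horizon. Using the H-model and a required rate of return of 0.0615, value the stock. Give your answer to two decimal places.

$142.67

H-model: P₀ = D₀[(1+g_L) + H(g_S−g_L)]/(r−g_L), with H = 8/2 = 4.
P₀ = 3.60 × [(1+0.021) + 4×(0.167−0.021)] / (0.0615−0.021)
   = 3.60 × 1.6050 / 0.0405 = 142.6667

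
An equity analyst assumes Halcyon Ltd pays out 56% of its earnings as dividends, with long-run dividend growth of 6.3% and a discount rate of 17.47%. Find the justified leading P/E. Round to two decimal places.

5.01

Justified leading P/E = b/(r−g) = 0.56/(0.1747−0.063) = 5.0134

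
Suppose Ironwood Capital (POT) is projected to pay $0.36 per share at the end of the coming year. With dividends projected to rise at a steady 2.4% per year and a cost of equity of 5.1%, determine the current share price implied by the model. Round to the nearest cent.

$13.33

Gordon growth model: P₀ = D₁/(r − g), with D₁ = 0.36 given directly.
P₀ = 0.3600 / (0.051 − 0.024) = 0.3600 / 0.027 = 13.3333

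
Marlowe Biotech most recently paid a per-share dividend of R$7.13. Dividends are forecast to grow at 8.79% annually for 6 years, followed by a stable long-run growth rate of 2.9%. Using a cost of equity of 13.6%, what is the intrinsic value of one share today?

Two-stage DDM. Project D₁…D_6 at 0.0879, terminal growth 0.029, discount at r = 0.136.
D_1 = 7.7567
D_2 = 8.4385
D_3 = 9.1803
D_4 = 9.9872
D_5 = 10.8651
D_6 = 11.8202
Terminal value at t=6: TV = D_7/(r−g) = 12.1629/(0.136−0.029) = 113.6724
P₀ = 7.7567/(1+0.136)^1 + 8.4385/(1+0.136)^2 + 9.1803/(1+0.136)^3 + 9.9872/(1+0.136)^4 + 10.8651/(1+0.136)^5 + 11.8202/(1+0.136)^6 + 113.6724/(1+0.136)^6 = 89.7605

R$89.76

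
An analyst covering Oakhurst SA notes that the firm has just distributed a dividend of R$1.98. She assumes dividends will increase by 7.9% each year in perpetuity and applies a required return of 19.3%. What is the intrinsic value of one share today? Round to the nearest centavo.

R$18.74

Gordon growth model: P₀ = D₁/(r − g). D₁ = 1.98 × (1 + 0.079) = 2.1364.
P₀ = 2.1364 / (0.193 − 0.079) = 2.1364 / 0.114 = 18.7405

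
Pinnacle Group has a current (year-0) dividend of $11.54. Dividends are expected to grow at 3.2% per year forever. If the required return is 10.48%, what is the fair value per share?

$163.59

Gordon growth model: P₀ = D₁/(r − g). D₁ = 11.54 × (1 + 0.032) = 11.9093.
P₀ = 11.9093 / (0.1048 − 0.032) = 11.9093 / 0.0728 = 163.5890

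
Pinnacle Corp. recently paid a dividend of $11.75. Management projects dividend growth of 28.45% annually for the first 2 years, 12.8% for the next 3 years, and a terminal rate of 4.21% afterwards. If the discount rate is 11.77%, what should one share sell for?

$296.33

Three-stage DDM. Project D₁…D_5; terminal Gordon value at t=5 with g = 0.0421; discount at r = 0.1177.
D_1 = 15.0929
D_2 = 19.3868
D_3 = 21.8683
D_4 = 24.6675
D_5 = 27.8249
TV_5 = 28.9963/(0.1177−0.0421) = 383.5491
P₀ = Σ Dₜ/(1+r)ᵗ + TV_5/(1+r)^5 = 296.3262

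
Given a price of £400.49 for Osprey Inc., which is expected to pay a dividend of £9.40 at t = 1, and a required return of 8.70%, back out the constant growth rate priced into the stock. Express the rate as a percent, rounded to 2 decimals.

From P₀ = D₁/(r − g), the implied growth is g = r − D₁/P₀.
g = 0.087 − 9.40/400.49 = 0.087 − 0.02347 = 0.06353

6.35%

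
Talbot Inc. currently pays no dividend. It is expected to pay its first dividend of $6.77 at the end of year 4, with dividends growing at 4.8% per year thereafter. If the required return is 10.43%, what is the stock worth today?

$89.29

Deferred-dividend DDM. At t=3 the remaining stream is a growing perpetuity with first payment D_4 = 6.77.
V_3 = D_4/(r−g) = 6.77/(0.1043−0.048) = 120.2487
P₀ = V_3/(1+r)^3 = 120.2487/(1+0.1043)^3 = 89.2933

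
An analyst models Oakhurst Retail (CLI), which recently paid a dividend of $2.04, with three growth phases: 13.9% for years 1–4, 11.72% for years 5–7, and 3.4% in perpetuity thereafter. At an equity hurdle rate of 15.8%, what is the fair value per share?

Three-stage DDM. Project D₁…D_7; terminal Gordon value at t=7 with g = 0.034; discount at r = 0.158.
D_1 = 2.3236
D_2 = 2.6465
D_3 = 3.0144
D_4 = 3.4334
D_5 = 3.8358
D_6 = 4.2854
D_7 = 4.7876
TV_7 = 4.9504/(0.158−0.034) = 39.9224
P₀ = Σ Dₜ/(1+r)ᵗ + TV_7/(1+r)^7 = 27.4620

$27.46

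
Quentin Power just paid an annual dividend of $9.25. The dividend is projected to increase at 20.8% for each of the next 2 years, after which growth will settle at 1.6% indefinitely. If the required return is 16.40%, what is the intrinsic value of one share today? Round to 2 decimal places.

$87.95

Two-stage DDM. Project D₁…D_2 at 0.208, terminal growth 0.016, discount at r = 0.164.
D_1 = 11.1740
D_2 = 13.4982
Terminal value at t=2: TV = D_3/(r−g) = 13.7142/(0.164−0.016) = 92.6633
P₀ = 11.1740/(1+0.164)^1 + 13.4982/(1+0.164)^2 + 92.6633/(1+0.164)^2 = 87.9536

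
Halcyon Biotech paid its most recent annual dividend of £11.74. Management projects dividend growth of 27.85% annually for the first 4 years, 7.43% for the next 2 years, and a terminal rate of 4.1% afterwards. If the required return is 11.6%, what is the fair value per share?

£365.03

Three-stage DDM. Project D₁…D_6; terminal Gordon value at t=6 with g = 0.041; discount at r = 0.116.
D_1 = 15.0096
D_2 = 19.1898
D_3 = 24.5341
D_4 = 31.3669
D_5 = 33.6974
D_6 = 36.2011
TV_6 = 37.6854/(0.116−0.041) = 502.4717
P₀ = Σ Dₜ/(1+r)ᵗ + TV_6/(1+r)^6 = 365.0264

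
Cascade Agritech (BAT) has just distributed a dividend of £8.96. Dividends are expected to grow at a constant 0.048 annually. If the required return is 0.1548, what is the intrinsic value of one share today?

£87.92

Gordon growth model: P₀ = D₁/(r − g). D₁ = 8.96 × (1 + 0.048) = 9.3901.
P₀ = 9.3901 / (0.1548 − 0.048) = 9.3901 / 0.1068 = 87.9221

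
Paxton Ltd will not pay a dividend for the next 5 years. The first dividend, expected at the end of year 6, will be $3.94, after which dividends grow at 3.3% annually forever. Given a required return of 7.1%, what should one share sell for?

$73.58

Deferred-dividend DDM. At t=5 the remaining stream is a growing perpetuity with first payment D_6 = 3.94.
V_5 = D_6/(r−g) = 3.94/(0.071−0.033) = 103.6842
P₀ = V_5/(1+r)^5 = 103.6842/(1+0.071)^5 = 73.5809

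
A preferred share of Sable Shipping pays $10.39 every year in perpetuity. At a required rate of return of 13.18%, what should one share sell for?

Zero-growth DDM (perpetuity): P₀ = D/r = 10.39 / 0.1318 = 78.8316

$78.83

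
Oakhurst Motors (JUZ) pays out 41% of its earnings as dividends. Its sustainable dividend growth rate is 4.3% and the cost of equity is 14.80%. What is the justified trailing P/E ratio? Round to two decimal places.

4.07

Justified trailing P/E = b(1+g)/(r−g) = 0.41×(1+0.043)/(0.148−0.043) = 4.0727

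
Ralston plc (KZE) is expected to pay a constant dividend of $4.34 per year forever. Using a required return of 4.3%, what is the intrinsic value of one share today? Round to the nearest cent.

$100.93

Zero-growth DDM (perpetuity): P₀ = D/r = 4.34 / 0.043 = 100.9302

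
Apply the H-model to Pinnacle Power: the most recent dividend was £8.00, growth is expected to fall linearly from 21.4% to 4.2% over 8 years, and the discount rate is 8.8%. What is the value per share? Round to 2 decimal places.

H-model: P₀ = D₀[(1+g_L) + H(g_S−g_L)]/(r−g_L), with H = 8/2 = 4.
P₀ = 8.00 × [(1+0.042) + 4×(0.214−0.042)] / (0.088−0.042)
   = 8.00 × 1.7300 / 0.046 = 300.8696

£300.87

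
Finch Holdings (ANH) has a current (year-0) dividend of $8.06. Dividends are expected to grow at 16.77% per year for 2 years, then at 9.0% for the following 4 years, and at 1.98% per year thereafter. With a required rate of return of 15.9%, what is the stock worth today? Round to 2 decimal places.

Three-stage DDM. Project D₁…D_6; terminal Gordon value at t=6 with g = 0.0198; discount at r = 0.159.
D_1 = 9.4117
D_2 = 10.9900
D_3 = 11.9791
D_4 = 13.0572
D_5 = 14.2324
D_6 = 15.5133
TV_6 = 15.8204/(0.159−0.0198) = 113.6526
P₀ = Σ Dₜ/(1+r)ᵗ + TV_6/(1+r)^6 = 91.3283

$91.33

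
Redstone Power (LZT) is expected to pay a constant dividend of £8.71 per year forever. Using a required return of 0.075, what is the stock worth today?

£116.13

Zero-growth DDM (perpetuity): P₀ = D/r = 8.71 / 0.075 = 116.1333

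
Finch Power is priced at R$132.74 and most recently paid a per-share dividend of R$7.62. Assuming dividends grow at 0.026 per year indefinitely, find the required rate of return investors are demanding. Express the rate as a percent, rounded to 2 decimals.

8.49%

Rearranging the constant-growth DDM: r = D₁/P₀ + g.
D₁ = 7.62 × (1 + 0.026) = 7.8181.
r = 7.8181 / 132.74 + 0.026 = 0.05890 + 0.026 = 0.08490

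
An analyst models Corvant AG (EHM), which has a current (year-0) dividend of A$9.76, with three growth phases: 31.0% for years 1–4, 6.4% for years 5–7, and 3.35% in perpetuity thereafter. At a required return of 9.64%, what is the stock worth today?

A$417.05

Three-stage DDM. Project D₁…D_7; terminal Gordon value at t=7 with g = 0.0335; discount at r = 0.0964.
D_1 = 12.7856
D_2 = 16.7491
D_3 = 21.9414
D_4 = 28.7432
D_5 = 30.5828
D_6 = 32.5401
D_7 = 34.6226
TV_7 = 35.7825/(0.0964−0.0335) = 568.8788
P₀ = Σ Dₜ/(1+r)ᵗ + TV_7/(1+r)^7 = 417.0500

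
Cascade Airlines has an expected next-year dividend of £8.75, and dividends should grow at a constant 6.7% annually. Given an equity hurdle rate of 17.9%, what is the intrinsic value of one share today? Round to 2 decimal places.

£78.13

Gordon growth model: P₀ = D₁/(r − g), with D₁ = 8.75 given directly.
P₀ = 8.7500 / (0.179 − 0.067) = 8.7500 / 0.112 = 78.1250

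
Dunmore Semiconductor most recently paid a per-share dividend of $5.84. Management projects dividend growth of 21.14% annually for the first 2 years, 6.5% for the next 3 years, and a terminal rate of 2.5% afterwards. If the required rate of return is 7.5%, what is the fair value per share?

$183.66

Three-stage DDM. Project D₁…D_5; terminal Gordon value at t=5 with g = 0.025; discount at r = 0.075.
D_1 = 7.0746
D_2 = 8.5701
D_3 = 9.1272
D_4 = 9.7205
D_5 = 10.3523
TV_5 = 10.6111/(0.075−0.025) = 212.2221
P₀ = Σ Dₜ/(1+r)ᵗ + TV_5/(1+r)^5 = 183.6589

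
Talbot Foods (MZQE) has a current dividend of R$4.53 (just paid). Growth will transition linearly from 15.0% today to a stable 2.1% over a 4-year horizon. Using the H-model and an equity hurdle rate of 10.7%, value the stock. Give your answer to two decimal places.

R$67.37

H-model: P₀ = D₀[(1+g_L) + H(g_S−g_L)]/(r−g_L), with H = 4/2 = 2.
P₀ = 4.53 × [(1+0.021) + 2×(0.15−0.021)] / (0.107−0.021)
   = 4.53 × 1.2790 / 0.086 = 67.3706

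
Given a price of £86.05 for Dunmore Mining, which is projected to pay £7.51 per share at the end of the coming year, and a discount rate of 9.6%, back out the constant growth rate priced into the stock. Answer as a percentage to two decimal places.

0.87%

From P₀ = D₁/(r − g), the implied growth is g = r − D₁/P₀.
g = 0.096 − 7.51/86.05 = 0.096 − 0.08727 = 0.00873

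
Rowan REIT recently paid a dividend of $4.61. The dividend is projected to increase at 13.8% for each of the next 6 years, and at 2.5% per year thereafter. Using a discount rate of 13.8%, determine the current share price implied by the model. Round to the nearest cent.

$69.48

Two-stage DDM. Project D₁…D_6 at 0.138, terminal growth 0.025, discount at r = 0.138.
D_1 = 5.2462
D_2 = 5.9702
D_3 = 6.7940
D_4 = 7.7316
D_5 = 8.7986
D_6 = 10.0128
Terminal value at t=6: TV = D_7/(r−g) = 10.2631/(0.138−0.025) = 90.8239
P₀ = 5.2462/(1+0.138)^1 + 5.9702/(1+0.138)^2 + 6.7940/(1+0.138)^3 + 7.7316/(1+0.138)^4 + 8.7986/(1+0.138)^5 + 10.0128/(1+0.138)^6 + 90.8239/(1+0.138)^6 = 69.4764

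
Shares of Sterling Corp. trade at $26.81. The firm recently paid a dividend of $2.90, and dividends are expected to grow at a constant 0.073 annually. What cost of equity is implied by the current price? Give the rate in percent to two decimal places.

18.91%

Rearranging the constant-growth DDM: r = D₁/P₀ + g.
D₁ = 2.90 × (1 + 0.073) = 3.1117.
r = 3.1117 / 26.81 + 0.073 = 0.11606 + 0.073 = 0.18906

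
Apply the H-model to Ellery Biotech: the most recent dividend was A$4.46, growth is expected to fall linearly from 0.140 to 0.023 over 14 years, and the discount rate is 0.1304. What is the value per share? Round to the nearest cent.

A$76.49

H-model: P₀ = D₀[(1+g_L) + H(g_S−g_L)]/(r−g_L), with H = 14/2 = 7.
P₀ = 4.46 × [(1+0.023) + 7×(0.14−0.023)] / (0.1304−0.023)
   = 4.46 × 1.8420 / 0.1074 = 76.4927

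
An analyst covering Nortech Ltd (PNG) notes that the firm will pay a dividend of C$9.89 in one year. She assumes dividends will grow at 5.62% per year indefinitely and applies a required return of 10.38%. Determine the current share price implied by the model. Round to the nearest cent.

Gordon growth model: P₀ = D₁/(r − g), with D₁ = 9.89 given directly.
P₀ = 9.8900 / (0.1038 − 0.0562) = 9.8900 / 0.0476 = 207.7731

C$207.77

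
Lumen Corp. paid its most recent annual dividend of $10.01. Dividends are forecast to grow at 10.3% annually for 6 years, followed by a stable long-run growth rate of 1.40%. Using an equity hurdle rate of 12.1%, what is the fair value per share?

Two-stage DDM. Project D₁…D_6 at 0.103, terminal growth 0.014, discount at r = 0.121.
D_1 = 11.0410
D_2 = 12.1783
D_3 = 13.4326
D_4 = 14.8162
D_5 = 16.3422
D_6 = 18.0255
Terminal value at t=6: TV = D_7/(r−g) = 18.2778/(0.121−0.014) = 170.8210
P₀ = 11.0410/(1+0.121)^1 + 12.1783/(1+0.121)^2 + 13.4326/(1+0.121)^3 + 14.8162/(1+0.121)^4 + 16.3422/(1+0.121)^5 + 18.0255/(1+0.121)^6 + 170.8210/(1+0.121)^6 = 142.8546

$142.85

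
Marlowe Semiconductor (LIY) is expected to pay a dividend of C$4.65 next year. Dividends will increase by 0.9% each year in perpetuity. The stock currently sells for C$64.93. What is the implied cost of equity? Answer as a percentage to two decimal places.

Rearranging the constant-growth DDM: r = D₁/P₀ + g.
r = 4.6500 / 64.93 + 0.009 = 0.07162 + 0.009 = 0.08062

8.06%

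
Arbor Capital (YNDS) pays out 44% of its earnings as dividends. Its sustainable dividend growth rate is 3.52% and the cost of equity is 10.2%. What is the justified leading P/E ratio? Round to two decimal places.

Justified leading P/E = b/(r−g) = 0.44/(0.102−0.0352) = 6.5868

6.59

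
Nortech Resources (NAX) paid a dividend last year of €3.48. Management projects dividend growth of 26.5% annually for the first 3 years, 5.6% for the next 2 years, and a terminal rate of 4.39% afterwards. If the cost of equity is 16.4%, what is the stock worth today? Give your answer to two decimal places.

Three-stage DDM. Project D₁…D_5; terminal Gordon value at t=5 with g = 0.0439; discount at r = 0.164.
D_1 = 4.4022
D_2 = 5.5688
D_3 = 7.0445
D_4 = 7.4390
D_5 = 7.8556
TV_5 = 8.2004/(0.164−0.0439) = 68.2802
P₀ = Σ Dₜ/(1+r)ᵗ + TV_5/(1+r)^5 = 52.0418

€52.04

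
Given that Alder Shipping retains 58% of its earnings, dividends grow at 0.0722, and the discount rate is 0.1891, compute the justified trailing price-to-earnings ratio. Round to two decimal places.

3.85

Payout ratio b = 1 − 0.58 = 0.42.
Justified trailing P/E = b(1+g)/(r−g) = 0.42×(1+0.0722)/(0.1891−0.0722) = 3.8522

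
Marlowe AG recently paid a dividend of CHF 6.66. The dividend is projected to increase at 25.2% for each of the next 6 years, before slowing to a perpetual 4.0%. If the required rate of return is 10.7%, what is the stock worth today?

CHF 279.20

Two-stage DDM. Project D₁…D_6 at 0.252, terminal growth 0.04, discount at r = 0.107.
D_1 = 8.3383
D_2 = 10.4396
D_3 = 13.0703
D_4 = 16.3641
D_5 = 20.4878
D_6 = 25.6508
Terminal value at t=6: TV = D_7/(r−g) = 26.6768/(0.107−0.04) = 398.1610
P₀ = 8.3383/(1+0.107)^1 + 10.4396/(1+0.107)^2 + 13.0703/(1+0.107)^3 + 16.3641/(1+0.107)^4 + 20.4878/(1+0.107)^5 + 25.6508/(1+0.107)^6 + 398.1610/(1+0.107)^6 = 279.2037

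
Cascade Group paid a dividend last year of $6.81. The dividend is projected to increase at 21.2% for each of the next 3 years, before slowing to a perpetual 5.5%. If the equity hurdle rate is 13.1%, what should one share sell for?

Two-stage DDM. Project D₁…D_3 at 0.212, terminal growth 0.055, discount at r = 0.131.
D_1 = 8.2537
D_2 = 10.0035
D_3 = 12.1243
Terminal value at t=3: TV = D_4/(r−g) = 12.7911/(0.131−0.055) = 168.3038
P₀ = 8.2537/(1+0.131)^1 + 10.0035/(1+0.131)^2 + 12.1243/(1+0.131)^3 + 168.3038/(1+0.131)^3 = 139.8324

$139.83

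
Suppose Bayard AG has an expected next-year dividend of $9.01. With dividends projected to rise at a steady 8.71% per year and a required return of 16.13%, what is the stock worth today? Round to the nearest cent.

$121.43

Gordon growth model: P₀ = D₁/(r − g), with D₁ = 9.01 given directly.
P₀ = 9.0100 / (0.1613 − 0.0871) = 9.0100 / 0.0742 = 121.4286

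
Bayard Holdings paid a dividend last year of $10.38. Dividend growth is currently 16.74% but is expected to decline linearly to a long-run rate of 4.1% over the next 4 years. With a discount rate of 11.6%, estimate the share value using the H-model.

$179.06

H-model: P₀ = D₀[(1+g_L) + H(g_S−g_L)]/(r−g_L), with H = 4/2 = 2.
P₀ = 10.38 × [(1+0.041) + 2×(0.1674−0.041)] / (0.116−0.041)
   = 10.38 × 1.2938 / 0.075 = 179.0619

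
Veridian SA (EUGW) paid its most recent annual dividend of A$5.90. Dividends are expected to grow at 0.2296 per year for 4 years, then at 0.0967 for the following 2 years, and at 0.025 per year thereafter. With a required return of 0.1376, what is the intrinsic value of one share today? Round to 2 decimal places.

A$112.15

Three-stage DDM. Project D₁…D_6; terminal Gordon value at t=6 with g = 0.025; discount at r = 0.1376.
D_1 = 7.2546
D_2 = 8.9203
D_3 = 10.9684
D_4 = 13.4868
D_5 = 14.7909
D_6 = 16.2212
TV_6 = 16.6267/(0.1376−0.025) = 147.6619
P₀ = Σ Dₜ/(1+r)ᵗ + TV_6/(1+r)^6 = 112.1496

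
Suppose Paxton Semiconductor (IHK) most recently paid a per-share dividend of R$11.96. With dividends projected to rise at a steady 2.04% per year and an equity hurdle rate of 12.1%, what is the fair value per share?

R$121.31

Gordon growth model: P₀ = D₁/(r − g). D₁ = 11.96 × (1 + 0.0204) = 12.2040.
P₀ = 12.2040 / (0.121 − 0.0204) = 12.2040 / 0.1006 = 121.3120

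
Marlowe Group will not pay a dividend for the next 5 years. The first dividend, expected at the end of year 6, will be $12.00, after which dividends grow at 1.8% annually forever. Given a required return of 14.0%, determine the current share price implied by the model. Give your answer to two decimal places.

Deferred-dividend DDM. At t=5 the remaining stream is a growing perpetuity with first payment D_6 = 12.00.
V_5 = D_6/(r−g) = 12.00/(0.14−0.018) = 98.3607
P₀ = V_5/(1+r)^5 = 98.3607/(1+0.14)^5 = 51.0854

$51.09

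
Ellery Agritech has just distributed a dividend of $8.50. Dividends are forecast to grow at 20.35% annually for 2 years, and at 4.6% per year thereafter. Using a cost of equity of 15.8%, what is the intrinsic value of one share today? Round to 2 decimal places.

$103.76

Two-stage DDM. Project D₁…D_2 at 0.2035, terminal growth 0.046, discount at r = 0.158.
D_1 = 10.2297
D_2 = 12.3115
Terminal value at t=2: TV = D_3/(r−g) = 12.8778/(0.158−0.046) = 114.9807
P₀ = 10.2297/(1+0.158)^1 + 12.3115/(1+0.158)^2 + 114.9807/(1+0.158)^2 = 103.7598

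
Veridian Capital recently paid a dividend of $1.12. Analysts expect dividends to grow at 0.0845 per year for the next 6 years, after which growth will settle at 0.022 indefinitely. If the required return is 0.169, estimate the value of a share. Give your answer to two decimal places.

$10.17

Two-stage DDM. Project D₁…D_6 at 0.0845, terminal growth 0.022, discount at r = 0.169.
D_1 = 1.2146
D_2 = 1.3173
D_3 = 1.4286
D_4 = 1.5493
D_5 = 1.6802
D_6 = 1.8222
Terminal value at t=6: TV = D_7/(r−g) = 1.8623/(0.169−0.022) = 12.6686
P₀ = 1.2146/(1+0.169)^1 + 1.3173/(1+0.169)^2 + 1.4286/(1+0.169)^3 + 1.5493/(1+0.169)^4 + 1.6802/(1+0.169)^5 + 1.8222/(1+0.169)^6 + 12.6686/(1+0.169)^6 = 10.1746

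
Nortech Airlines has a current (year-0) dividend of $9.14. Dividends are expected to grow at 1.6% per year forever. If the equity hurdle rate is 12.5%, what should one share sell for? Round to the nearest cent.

Gordon growth model: P₀ = D₁/(r − g). D₁ = 9.14 × (1 + 0.016) = 9.2862.
P₀ = 9.2862 / (0.125 − 0.016) = 9.2862 / 0.109 = 85.1949

$85.19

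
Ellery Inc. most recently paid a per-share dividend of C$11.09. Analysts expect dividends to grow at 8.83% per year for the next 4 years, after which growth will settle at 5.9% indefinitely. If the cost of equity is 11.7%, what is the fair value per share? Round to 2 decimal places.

C$224.05

Two-stage DDM. Project D₁…D_4 at 0.0883, terminal growth 0.059, discount at r = 0.117.
D_1 = 12.0692
D_2 = 13.1350
D_3 = 14.2948
D_4 = 15.5570
Terminal value at t=4: TV = D_5/(r−g) = 16.4749/(0.117−0.059) = 284.0495
P₀ = 12.0692/(1+0.117)^1 + 13.1350/(1+0.117)^2 + 14.2948/(1+0.117)^3 + 15.5570/(1+0.117)^4 + 284.0495/(1+0.117)^4 = 224.0486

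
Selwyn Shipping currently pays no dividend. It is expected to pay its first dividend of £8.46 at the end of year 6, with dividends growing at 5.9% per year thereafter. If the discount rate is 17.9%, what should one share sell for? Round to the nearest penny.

Deferred-dividend DDM. At t=5 the remaining stream is a growing perpetuity with first payment D_6 = 8.46.
V_5 = D_6/(r−g) = 8.46/(0.179−0.059) = 70.5000
P₀ = V_5/(1+r)^5 = 70.5000/(1+0.179)^5 = 30.9471

£30.95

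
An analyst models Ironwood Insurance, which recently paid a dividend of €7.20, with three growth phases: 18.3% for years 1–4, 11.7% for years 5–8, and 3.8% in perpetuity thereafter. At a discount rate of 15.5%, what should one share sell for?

€121.26

Three-stage DDM. Project D₁…D_8; terminal Gordon value at t=8 with g = 0.038; discount at r = 0.155.
D_1 = 8.5176
D_2 = 10.0763
D_3 = 11.9203
D_4 = 14.1017
D_5 = 15.7516
D_6 = 17.5945
D_7 = 19.6531
D_8 = 21.9525
TV_8 = 22.7867/(0.155−0.038) = 194.7582
P₀ = Σ Dₜ/(1+r)ᵗ + TV_8/(1+r)^8 = 121.2566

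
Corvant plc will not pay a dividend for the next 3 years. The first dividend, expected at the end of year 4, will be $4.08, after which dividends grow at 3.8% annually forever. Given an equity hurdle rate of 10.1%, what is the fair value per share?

$48.52

Deferred-dividend DDM. At t=3 the remaining stream is a growing perpetuity with first payment D_4 = 4.08.
V_3 = D_4/(r−g) = 4.08/(0.101−0.038) = 64.7619
P₀ = V_3/(1+r)^3 = 64.7619/(1+0.101)^3 = 48.5241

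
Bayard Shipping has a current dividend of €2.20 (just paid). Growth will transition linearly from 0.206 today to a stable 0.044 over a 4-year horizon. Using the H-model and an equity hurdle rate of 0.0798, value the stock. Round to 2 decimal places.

H-model: P₀ = D₀[(1+g_L) + H(g_S−g_L)]/(r−g_L), with H = 4/2 = 2.
P₀ = 2.20 × [(1+0.044) + 2×(0.206−0.044)] / (0.0798−0.044)
   = 2.20 × 1.3680 / 0.0358 = 84.0670

€84.07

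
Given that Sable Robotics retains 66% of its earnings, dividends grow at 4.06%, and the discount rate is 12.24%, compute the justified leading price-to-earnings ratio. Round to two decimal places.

Payout ratio b = 1 − 0.66 = 0.34.
Justified leading P/E = b/(r−g) = 0.34/(0.1224−0.0406) = 4.1565

4.16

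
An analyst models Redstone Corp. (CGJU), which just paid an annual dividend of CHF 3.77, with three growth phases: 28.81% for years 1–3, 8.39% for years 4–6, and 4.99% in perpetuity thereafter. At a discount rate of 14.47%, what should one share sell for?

CHF 79.36

Three-stage DDM. Project D₁…D_6; terminal Gordon value at t=6 with g = 0.0499; discount at r = 0.1447.
D_1 = 4.8561
D_2 = 6.2552
D_3 = 8.0573
D_4 = 8.7333
D_5 = 9.4660
D_6 = 10.2602
TV_6 = 10.7722/(0.1447−0.0499) = 113.6311
P₀ = Σ Dₜ/(1+r)ᵗ + TV_6/(1+r)^6 = 79.3574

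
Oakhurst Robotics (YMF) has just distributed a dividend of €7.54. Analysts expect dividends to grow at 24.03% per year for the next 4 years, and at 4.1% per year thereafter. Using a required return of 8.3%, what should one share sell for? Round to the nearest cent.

Two-stage DDM. Project D₁…D_4 at 0.2403, terminal growth 0.041, discount at r = 0.083.
D_1 = 9.3519
D_2 = 11.5991
D_3 = 14.3864
D_4 = 17.8434
Terminal value at t=4: TV = D_5/(r−g) = 18.5750/(0.083−0.041) = 442.2621
P₀ = 9.3519/(1+0.083)^1 + 11.5991/(1+0.083)^2 + 14.3864/(1+0.083)^3 + 17.8434/(1+0.083)^4 + 442.2621/(1+0.083)^4 = 364.3098

€364.31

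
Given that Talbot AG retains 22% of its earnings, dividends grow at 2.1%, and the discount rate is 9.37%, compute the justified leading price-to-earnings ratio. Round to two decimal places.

10.73

Payout ratio b = 1 − 0.22 = 0.78.
Justified leading P/E = b/(r−g) = 0.78/(0.0937−0.021) = 10.7290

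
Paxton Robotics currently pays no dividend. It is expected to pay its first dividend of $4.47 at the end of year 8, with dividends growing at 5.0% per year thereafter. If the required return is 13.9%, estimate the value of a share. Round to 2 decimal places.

Deferred-dividend DDM. At t=7 the remaining stream is a growing perpetuity with first payment D_8 = 4.47.
V_7 = D_8/(r−g) = 4.47/(0.139−0.05) = 50.2247
P₀ = V_7/(1+r)^7 = 50.2247/(1+0.139)^7 = 20.1954

$20.20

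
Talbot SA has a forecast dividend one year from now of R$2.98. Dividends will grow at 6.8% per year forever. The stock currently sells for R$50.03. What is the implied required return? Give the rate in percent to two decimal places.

12.76%

Rearranging the constant-growth DDM: r = D₁/P₀ + g.
r = 2.9800 / 50.03 + 0.068 = 0.05956 + 0.068 = 0.12756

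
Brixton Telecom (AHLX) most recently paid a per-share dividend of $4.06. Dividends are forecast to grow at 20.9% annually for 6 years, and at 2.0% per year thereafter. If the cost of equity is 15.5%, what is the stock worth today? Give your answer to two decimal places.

Two-stage DDM. Project D₁…D_6 at 0.209, terminal growth 0.02, discount at r = 0.155.
D_1 = 4.9085
D_2 = 5.9344
D_3 = 7.1747
D_4 = 8.6742
D_5 = 10.4872
D_6 = 12.6790
Terminal value at t=6: TV = D_7/(r−g) = 12.9325/(0.155−0.02) = 95.7966
P₀ = 4.9085/(1+0.155)^1 + 5.9344/(1+0.155)^2 + 7.1747/(1+0.155)^3 + 8.6742/(1+0.155)^4 + 10.4872/(1+0.155)^5 + 12.6790/(1+0.155)^6 + 95.7966/(1+0.155)^6 = 69.0231

$69.02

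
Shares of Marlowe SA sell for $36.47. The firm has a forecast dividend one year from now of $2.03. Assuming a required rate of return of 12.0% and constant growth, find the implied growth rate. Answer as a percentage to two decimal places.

From P₀ = D₁/(r − g), the implied growth is g = r − D₁/P₀.
g = 0.12 − 2.03/36.47 = 0.12 − 0.05566 = 0.06434

6.43%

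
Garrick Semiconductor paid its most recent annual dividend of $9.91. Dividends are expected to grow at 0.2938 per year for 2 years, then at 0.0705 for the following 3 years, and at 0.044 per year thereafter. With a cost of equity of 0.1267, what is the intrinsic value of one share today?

$201.36

Three-stage DDM. Project D₁…D_5; terminal Gordon value at t=5 with g = 0.044; discount at r = 0.1267.
D_1 = 12.8216
D_2 = 16.5885
D_3 = 17.7580
D_4 = 19.0100
D_5 = 20.3502
TV_5 = 21.2456/(0.1267−0.044) = 256.8993
P₀ = Σ Dₜ/(1+r)ᵗ + TV_5/(1+r)^5 = 201.3558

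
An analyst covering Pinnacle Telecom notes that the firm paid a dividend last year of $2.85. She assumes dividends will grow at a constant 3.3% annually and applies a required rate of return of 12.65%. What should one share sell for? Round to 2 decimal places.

$31.49

Gordon growth model: P₀ = D₁/(r − g). D₁ = 2.85 × (1 + 0.033) = 2.9440.
P₀ = 2.9440 / (0.1265 − 0.033) = 2.9440 / 0.0935 = 31.4872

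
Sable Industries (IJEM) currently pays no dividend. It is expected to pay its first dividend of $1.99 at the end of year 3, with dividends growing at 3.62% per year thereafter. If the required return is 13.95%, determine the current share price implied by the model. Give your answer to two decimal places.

$14.84

Deferred-dividend DDM. At t=2 the remaining stream is a growing perpetuity with first payment D_3 = 1.99.
V_2 = D_3/(r−g) = 1.99/(0.1395−0.0362) = 19.2643
P₀ = V_2/(1+r)^2 = 19.2643/(1+0.1395)^2 = 14.8362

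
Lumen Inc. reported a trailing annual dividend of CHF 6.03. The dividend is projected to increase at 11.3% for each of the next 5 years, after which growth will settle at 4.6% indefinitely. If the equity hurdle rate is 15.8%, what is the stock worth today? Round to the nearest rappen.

Two-stage DDM. Project D₁…D_5 at 0.113, terminal growth 0.046, discount at r = 0.158.
D_1 = 6.7114
D_2 = 7.4698
D_3 = 8.3139
D_4 = 9.2533
D_5 = 10.2990
Terminal value at t=5: TV = D_6/(r−g) = 10.7727/(0.158−0.046) = 96.1849
P₀ = 6.7114/(1+0.158)^1 + 7.4698/(1+0.158)^2 + 8.3139/(1+0.158)^3 + 9.2533/(1+0.158)^4 + 10.2990/(1+0.158)^5 + 96.1849/(1+0.158)^5 = 73.0037

CHF 73.00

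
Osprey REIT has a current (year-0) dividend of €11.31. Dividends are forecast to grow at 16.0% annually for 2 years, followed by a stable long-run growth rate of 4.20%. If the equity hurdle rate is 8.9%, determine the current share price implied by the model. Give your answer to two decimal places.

€309.39

Two-stage DDM. Project D₁…D_2 at 0.16, terminal growth 0.042, discount at r = 0.089.
D_1 = 13.1196
D_2 = 15.2187
Terminal value at t=2: TV = D_3/(r−g) = 15.8579/(0.089−0.042) = 337.4026
P₀ = 13.1196/(1+0.089)^1 + 15.2187/(1+0.089)^2 + 337.4026/(1+0.089)^2 = 309.3870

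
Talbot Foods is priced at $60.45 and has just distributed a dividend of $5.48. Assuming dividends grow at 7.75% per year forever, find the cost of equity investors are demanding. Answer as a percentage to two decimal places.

Rearranging the constant-growth DDM: r = D₁/P₀ + g.
D₁ = 5.48 × (1 + 0.0775) = 5.9047.
r = 5.9047 / 60.45 + 0.0775 = 0.09768 + 0.0775 = 0.17518

17.52%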